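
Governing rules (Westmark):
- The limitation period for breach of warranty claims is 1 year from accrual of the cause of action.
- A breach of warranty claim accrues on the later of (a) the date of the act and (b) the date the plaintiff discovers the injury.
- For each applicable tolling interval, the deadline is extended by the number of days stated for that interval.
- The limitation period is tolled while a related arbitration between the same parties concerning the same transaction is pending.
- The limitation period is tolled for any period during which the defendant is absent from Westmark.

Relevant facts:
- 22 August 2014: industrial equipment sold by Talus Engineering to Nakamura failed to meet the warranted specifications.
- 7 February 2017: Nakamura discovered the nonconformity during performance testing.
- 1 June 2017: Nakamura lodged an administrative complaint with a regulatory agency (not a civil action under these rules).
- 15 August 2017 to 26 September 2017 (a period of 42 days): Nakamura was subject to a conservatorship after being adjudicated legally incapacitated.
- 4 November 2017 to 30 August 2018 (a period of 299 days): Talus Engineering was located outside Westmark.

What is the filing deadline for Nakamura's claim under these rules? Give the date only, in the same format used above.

The claim accrued on 7 February 2017 — the later of the 22 August 2014 act and the 7 February 2017 discovery.
The untolled deadline — 1 year after 7 February 2017 — is 7 February 2018.
The defendant's absence from the jurisdiction from 4 November 2017 to 30 August 2018 tolled the period for 299 days, extending the deadline to 3 December 2018.
No stated provision tolls the period for the plaintiff's incapacity, so the interval from 15 August 2017 to 26 September 2017 has no effect on the deadline.
None of the other events listed affects the running of the period under the stated rules.

3 December 2018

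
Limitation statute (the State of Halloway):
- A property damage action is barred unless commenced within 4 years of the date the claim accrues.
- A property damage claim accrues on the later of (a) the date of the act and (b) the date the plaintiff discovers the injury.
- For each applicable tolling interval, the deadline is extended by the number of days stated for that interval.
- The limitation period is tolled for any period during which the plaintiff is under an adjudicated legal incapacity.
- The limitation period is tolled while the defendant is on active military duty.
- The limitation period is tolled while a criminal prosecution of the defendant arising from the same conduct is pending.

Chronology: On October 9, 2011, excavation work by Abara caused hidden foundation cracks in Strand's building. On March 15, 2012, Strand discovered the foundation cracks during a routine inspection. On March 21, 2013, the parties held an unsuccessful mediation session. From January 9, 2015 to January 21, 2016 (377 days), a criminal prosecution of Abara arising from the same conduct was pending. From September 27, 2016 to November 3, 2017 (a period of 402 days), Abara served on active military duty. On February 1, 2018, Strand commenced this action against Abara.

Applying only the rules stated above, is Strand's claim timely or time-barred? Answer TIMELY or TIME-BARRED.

TIMELY

Because discovery on March 15, 2012 post-dates the October 9, 2011 act, accrual under the later-of rule falls on March 15, 2012.
4 years from March 15, 2012 is March 15, 2016.
Because the pending criminal prosecution ran from January 9, 2015 to January 21, 2016, the deadline is extended by 377 days to March 27, 2017.
Because the defendant's active military service ran from September 27, 2016 to November 3, 2017, the deadline is extended by 402 days to May 3, 2018.
None of the other events listed affects the running of the period under the stated rules.
Filing on February 1, 2018 beat the May 3, 2018 deadline — the action is timely.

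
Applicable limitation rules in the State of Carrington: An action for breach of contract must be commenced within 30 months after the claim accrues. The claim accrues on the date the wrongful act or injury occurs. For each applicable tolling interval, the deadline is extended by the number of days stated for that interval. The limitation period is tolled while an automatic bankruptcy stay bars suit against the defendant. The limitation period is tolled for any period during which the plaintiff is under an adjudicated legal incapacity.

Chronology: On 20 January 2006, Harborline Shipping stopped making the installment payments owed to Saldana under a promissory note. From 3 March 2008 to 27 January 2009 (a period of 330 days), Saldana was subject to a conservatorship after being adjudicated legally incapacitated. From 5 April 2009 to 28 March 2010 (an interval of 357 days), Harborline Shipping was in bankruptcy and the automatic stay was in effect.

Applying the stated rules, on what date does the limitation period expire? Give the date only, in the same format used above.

The claim accrued on 20 January 2006, when the wrongful act occurred.
30 months from 20 January 2006 is 20 July 2008.
The period was tolled for 330 days by the plaintiff's legal incapacity (3 March 2008 to 27 January 2009), pushing the deadline to 15 June 2009.
The period was tolled for 357 days by the automatic bankruptcy stay (5 April 2009 to 28 March 2010), pushing the deadline to 7 June 2010.

7 June 2010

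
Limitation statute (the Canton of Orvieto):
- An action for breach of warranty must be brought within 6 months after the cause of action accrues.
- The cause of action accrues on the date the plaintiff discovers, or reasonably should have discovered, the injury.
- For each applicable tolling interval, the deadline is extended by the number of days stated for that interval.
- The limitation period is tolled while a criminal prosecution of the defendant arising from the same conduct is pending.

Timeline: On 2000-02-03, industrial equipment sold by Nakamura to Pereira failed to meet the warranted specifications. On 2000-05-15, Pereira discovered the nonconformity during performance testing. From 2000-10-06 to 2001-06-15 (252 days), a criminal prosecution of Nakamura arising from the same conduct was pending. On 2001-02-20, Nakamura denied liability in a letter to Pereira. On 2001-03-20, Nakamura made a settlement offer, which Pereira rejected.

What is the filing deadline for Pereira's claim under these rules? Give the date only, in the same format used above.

The claim did not accrue until Pereira discovered the injury on 2000-05-15; the 2000-02-03 act date does not start the clock under the stated rule.
Adding the 6 months base period to 2000-05-15 gives a deadline of 2000-11-15, before any tolling.
Because the pending criminal prosecution ran from 2000-10-06 to 2001-06-15, the deadline is extended by 252 days to 2001-07-25.
The other events in the timeline have no effect on the limitation period under the stated rules.

2001-07-25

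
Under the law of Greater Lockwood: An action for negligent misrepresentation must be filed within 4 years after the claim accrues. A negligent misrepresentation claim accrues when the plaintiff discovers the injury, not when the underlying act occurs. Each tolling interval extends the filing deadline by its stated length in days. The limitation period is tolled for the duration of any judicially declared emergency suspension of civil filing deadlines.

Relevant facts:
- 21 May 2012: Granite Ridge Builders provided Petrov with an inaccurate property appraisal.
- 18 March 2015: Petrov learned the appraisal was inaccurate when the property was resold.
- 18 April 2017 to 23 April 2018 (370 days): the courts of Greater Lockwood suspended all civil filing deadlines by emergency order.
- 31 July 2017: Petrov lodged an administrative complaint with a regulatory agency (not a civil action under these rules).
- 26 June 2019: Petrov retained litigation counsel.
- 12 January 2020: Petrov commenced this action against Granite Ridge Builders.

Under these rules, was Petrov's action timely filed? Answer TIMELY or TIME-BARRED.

TIMELY

The claim did not accrue until Petrov discovered the injury on 18 March 2015; the 21 May 2012 act date does not start the clock under the stated rule.
Adding the 4 years base period to 18 March 2015 gives a deadline of 18 March 2019, before any tolling.
The period was tolled for 370 days by the emergency suspension of filing deadlines (18 April 2017 to 23 April 2018), pushing the deadline to 22 March 2020.
None of the other events listed affects the running of the period under the stated rules.
Filing on 12 January 2020 beat the 22 March 2020 deadline — the action is timely.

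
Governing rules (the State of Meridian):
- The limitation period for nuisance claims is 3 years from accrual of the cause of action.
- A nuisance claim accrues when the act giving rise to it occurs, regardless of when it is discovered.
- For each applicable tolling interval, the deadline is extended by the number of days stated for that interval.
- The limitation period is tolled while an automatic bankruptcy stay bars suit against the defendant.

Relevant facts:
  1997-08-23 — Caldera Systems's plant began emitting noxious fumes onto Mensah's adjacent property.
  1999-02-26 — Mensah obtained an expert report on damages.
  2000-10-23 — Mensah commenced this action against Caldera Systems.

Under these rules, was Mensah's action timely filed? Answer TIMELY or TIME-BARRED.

The claim accrued on 1997-08-23, when the wrongful act occurred.
3 years from 1997-08-23 is 2000-08-23.
The other events in the timeline have no effect on the limitation period under the stated rules.
Mensah filed on 2000-10-23, after the 2000-08-23 deadline, so the action is time-barred.

TIME-BARRED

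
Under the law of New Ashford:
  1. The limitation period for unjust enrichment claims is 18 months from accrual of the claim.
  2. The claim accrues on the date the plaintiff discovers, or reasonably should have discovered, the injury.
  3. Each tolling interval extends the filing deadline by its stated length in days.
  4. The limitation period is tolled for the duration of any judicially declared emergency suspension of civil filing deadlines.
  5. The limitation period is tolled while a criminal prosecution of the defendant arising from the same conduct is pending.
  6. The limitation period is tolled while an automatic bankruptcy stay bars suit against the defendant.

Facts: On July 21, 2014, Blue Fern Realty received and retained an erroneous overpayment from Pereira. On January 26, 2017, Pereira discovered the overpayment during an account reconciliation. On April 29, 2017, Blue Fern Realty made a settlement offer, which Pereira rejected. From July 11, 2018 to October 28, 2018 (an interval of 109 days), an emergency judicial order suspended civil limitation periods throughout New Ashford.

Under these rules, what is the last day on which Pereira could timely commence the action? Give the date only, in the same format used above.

Accrual is tied to discovery, so the period began on January 26, 2017 rather than on July 21, 2014 when the act occurred.
Adding the 18 months base period to January 26, 2017 gives a deadline of July 26, 2018, before any tolling.
Because the emergency suspension of filing deadlines ran from July 11, 2018 to October 28, 2018, the deadline is extended by 109 days to November 12, 2018.
The other events in the timeline have no effect on the limitation period under the stated rules.

November 12, 2018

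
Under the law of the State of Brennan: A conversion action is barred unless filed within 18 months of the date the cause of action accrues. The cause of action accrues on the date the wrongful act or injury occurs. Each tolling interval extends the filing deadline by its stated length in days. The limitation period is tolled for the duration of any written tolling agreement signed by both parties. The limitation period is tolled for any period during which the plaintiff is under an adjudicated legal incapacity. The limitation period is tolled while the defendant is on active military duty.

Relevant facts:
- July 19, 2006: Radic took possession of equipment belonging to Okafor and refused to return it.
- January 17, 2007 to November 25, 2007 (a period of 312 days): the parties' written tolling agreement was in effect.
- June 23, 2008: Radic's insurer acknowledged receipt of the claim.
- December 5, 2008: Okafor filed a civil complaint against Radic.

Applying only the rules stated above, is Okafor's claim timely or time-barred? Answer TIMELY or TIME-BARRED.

TIME-BARRED

The claim accrued on July 19, 2006, when the wrongful act occurred.
Adding the 18 months base period to July 19, 2006 gives a deadline of January 19, 2008, before any tolling.
Because the written tolling agreement ran from January 17, 2007 to November 25, 2007, the deadline is extended by 312 days to November 26, 2008.
None of the other events listed affects the running of the period under the stated rules.
Filing on December 5, 2008 missed the November 26, 2008 deadline — the action is time-barred.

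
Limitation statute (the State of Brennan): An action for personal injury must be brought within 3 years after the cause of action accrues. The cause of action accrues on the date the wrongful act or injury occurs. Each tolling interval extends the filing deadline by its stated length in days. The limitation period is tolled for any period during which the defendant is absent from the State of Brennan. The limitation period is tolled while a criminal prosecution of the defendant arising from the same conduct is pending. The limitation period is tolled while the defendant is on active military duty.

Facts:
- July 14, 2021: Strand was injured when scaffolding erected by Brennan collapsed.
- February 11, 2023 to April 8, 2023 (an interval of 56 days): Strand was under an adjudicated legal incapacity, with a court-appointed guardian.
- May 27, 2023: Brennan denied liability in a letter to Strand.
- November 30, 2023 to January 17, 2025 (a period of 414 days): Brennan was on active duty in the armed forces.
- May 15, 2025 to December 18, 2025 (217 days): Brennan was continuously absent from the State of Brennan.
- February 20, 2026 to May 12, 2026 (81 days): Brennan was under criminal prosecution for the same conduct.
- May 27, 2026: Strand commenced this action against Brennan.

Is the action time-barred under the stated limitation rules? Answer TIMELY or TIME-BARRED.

The limitation period began to run on July 14, 2021.
3 years from July 14, 2021 is July 14, 2024.
The defendant's active military service from November 30, 2023 to January 17, 2025 tolled the period for 414 days, extending the deadline to September 1, 2025.
Because the defendant's absence from the jurisdiction ran from May 15, 2025 to December 18, 2025, the deadline is extended by 217 days to April 6, 2026.
The pending criminal prosecution from February 20, 2026 to May 12, 2026 tolled the period for 81 days, extending the deadline to June 26, 2026.
Although the plaintiff's incapacity ran from February 11, 2023 to April 8, 2023, the stated rules do not make that a tolling event, so it is disregarded.
None of the other events listed affects the running of the period under the stated rules.
Filing on May 27, 2026 beat the June 26, 2026 deadline — the action is timely.

TIMELY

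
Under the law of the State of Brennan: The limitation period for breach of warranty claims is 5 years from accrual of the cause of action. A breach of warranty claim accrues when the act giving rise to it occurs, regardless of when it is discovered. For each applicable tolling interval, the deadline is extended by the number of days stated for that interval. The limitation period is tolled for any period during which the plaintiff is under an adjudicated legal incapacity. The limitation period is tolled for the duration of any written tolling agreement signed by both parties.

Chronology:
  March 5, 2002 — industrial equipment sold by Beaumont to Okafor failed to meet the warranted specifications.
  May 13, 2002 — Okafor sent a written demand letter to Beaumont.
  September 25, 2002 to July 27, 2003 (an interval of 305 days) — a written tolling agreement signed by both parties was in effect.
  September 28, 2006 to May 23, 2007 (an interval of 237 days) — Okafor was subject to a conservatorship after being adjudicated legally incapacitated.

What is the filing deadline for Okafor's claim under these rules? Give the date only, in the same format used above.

August 28, 2008

The cause of action accrued on March 5, 2002, the date of the act.
5 years from March 5, 2002 is March 5, 2007.
The written tolling agreement from September 25, 2002 to July 27, 2003 tolled the period for 305 days, extending the deadline to January 4, 2008.
The plaintiff's legal incapacity from September 28, 2006 to May 23, 2007 tolled the period for 237 days, extending the deadline to August 28, 2008.
The other events in the timeline have no effect on the limitation period under the stated rules.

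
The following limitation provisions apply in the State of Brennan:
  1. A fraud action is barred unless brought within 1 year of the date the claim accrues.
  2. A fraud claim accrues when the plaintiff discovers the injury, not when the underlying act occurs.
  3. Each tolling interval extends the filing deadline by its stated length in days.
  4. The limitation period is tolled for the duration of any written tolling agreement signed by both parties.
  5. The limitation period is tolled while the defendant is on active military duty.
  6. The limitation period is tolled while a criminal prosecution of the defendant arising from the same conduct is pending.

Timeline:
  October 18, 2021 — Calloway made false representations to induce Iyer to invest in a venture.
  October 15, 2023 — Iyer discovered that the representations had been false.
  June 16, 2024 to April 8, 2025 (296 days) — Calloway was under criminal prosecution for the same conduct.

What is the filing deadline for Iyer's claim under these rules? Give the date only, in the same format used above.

The claim did not accrue until Iyer discovered the injury on October 15, 2023; the October 18, 2021 act date does not start the clock under the stated rule.
1 year from October 15, 2023 is October 15, 2024.
The pending criminal prosecution from June 16, 2024 to April 8, 2025 tolled the period for 296 days, extending the deadline to August 7, 2025.

August 7, 2025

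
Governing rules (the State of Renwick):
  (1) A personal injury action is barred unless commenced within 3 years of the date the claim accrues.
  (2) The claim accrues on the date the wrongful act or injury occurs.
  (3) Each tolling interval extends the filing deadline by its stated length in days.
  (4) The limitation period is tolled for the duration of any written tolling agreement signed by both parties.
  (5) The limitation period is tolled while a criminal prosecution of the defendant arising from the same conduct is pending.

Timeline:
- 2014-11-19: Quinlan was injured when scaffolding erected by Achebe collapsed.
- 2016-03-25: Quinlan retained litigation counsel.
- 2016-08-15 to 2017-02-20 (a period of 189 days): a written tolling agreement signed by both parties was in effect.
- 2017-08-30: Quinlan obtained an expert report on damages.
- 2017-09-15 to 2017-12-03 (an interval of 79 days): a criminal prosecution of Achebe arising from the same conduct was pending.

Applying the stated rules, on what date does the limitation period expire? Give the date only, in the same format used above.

2018-08-14

The claim accrued on 2014-11-19, the date of the act.
The untolled deadline — 3 years after 2014-11-19 — is 2017-11-19.
The period was tolled for 189 days by the written tolling agreement (2016-08-15 to 2017-02-20), pushing the deadline to 2018-05-27.
The pending criminal prosecution from 2017-09-15 to 2017-12-03 tolled the period for 79 days, extending the deadline to 2018-08-14.
None of the other events listed affects the running of the period under the stated rules.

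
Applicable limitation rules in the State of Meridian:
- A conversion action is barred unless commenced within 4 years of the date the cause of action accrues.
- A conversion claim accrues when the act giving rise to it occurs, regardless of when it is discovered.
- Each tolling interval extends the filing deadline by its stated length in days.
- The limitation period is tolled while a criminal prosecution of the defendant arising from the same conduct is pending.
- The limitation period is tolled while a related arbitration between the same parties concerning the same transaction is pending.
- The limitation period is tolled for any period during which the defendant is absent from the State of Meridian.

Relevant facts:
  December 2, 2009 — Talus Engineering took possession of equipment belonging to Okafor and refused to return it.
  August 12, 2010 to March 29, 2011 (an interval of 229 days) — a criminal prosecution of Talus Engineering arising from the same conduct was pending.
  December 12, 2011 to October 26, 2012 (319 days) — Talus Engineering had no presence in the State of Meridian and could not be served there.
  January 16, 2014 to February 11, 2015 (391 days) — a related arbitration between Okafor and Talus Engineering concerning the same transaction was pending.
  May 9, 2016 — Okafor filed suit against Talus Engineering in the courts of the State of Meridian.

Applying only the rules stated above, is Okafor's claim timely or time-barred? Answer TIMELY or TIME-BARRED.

TIMELY

The limitation period began to run on December 2, 2009.
Adding the 4 years base period to December 2, 2009 gives a deadline of December 2, 2013, before any tolling.
The period was tolled for 229 days by the pending criminal prosecution (August 12, 2010 to March 29, 2011), pushing the deadline to July 19, 2014.
The period was tolled for 319 days by the defendant's absence from the jurisdiction (December 12, 2011 to October 26, 2012), pushing the deadline to June 3, 2015.
The period was tolled for 391 days by the pending related arbitration (January 16, 2014 to February 11, 2015), pushing the deadline to June 28, 2016.
Filing on May 9, 2016 beat the June 28, 2016 deadline — the action is timely.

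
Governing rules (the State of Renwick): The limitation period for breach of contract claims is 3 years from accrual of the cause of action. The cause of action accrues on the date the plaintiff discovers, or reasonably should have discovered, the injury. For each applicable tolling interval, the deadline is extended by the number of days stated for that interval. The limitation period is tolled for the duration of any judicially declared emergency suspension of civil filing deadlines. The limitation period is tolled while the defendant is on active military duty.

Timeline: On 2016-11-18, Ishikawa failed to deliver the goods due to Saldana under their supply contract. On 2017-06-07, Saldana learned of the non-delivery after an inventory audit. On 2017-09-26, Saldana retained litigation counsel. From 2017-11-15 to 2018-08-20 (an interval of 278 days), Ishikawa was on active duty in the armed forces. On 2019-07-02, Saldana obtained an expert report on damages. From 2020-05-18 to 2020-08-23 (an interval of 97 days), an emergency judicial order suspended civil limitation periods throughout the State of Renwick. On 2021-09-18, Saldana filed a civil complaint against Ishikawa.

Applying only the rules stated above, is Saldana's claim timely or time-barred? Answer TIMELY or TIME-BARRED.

Under the discovery rule, the claim accrued on 2017-06-07, when Saldana discovered the injury — not on the 2016-11-18 date of the underlying act.
3 years from 2017-06-07 is 2020-06-07.
The defendant's active military service from 2017-11-15 to 2018-08-20 tolled the period for 278 days, extending the deadline to 2021-03-12.
Because the emergency suspension of filing deadlines ran from 2020-05-18 to 2020-08-23, the deadline is extended by 97 days to 2021-06-17.
Nothing else in the chronology tolls or restarts the period.
The 2021-09-18 filing falls after the 2021-06-17 deadline; the claim is time-barred.

TIME-BARRED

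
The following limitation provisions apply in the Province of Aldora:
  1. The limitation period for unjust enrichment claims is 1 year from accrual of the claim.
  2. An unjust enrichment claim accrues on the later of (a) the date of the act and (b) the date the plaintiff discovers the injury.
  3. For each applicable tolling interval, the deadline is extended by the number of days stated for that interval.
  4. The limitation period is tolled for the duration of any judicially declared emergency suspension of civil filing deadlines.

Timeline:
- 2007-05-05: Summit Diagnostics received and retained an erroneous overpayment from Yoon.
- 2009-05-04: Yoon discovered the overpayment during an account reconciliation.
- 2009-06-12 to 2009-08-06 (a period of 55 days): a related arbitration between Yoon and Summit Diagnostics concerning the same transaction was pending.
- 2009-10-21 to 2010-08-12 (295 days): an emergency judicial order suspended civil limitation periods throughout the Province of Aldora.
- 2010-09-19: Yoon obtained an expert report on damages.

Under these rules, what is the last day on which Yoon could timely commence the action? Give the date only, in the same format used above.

2011-02-23

Taking the later of the act (2007-05-05) and discovery (2009-05-04), the claim accrued on 2009-05-04.
1 year from 2009-05-04 is 2010-05-04.
The emergency suspension of filing deadlines from 2009-10-21 to 2010-08-12 tolled the period for 295 days, extending the deadline to 2011-02-23.
Although a pending arbitration ran from 2009-06-12 to 2009-08-06, the stated rules do not make that a tolling event, so it is disregarded.
Nothing else in the chronology tolls or restarts the period.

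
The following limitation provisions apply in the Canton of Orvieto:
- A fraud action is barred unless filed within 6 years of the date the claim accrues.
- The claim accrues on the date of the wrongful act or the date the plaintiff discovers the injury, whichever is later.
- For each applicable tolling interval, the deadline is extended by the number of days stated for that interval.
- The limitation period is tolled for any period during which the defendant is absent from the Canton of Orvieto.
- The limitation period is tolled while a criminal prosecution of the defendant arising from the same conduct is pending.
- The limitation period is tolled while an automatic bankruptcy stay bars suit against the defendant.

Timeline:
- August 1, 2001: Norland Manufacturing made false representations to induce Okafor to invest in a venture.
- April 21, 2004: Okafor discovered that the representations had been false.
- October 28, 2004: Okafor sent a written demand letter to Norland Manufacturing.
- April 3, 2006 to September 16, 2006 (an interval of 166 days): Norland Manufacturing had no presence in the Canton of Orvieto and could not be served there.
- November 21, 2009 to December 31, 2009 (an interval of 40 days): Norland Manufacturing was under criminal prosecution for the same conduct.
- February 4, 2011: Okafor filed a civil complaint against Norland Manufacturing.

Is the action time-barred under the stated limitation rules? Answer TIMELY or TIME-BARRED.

Because discovery on April 21, 2004 post-dates the August 1, 2001 act, accrual under the later-of rule falls on April 21, 2004.
Adding the 6 years base period to April 21, 2004 gives a deadline of April 21, 2010, before any tolling.
The defendant's absence from the jurisdiction from April 3, 2006 to September 16, 2006 tolled the period for 166 days, extending the deadline to October 4, 2010.
The period was tolled for 40 days by the pending criminal prosecution (November 21, 2009 to December 31, 2009), pushing the deadline to November 13, 2010.
The other events in the timeline have no effect on the limitation period under the stated rules.
The February 4, 2011 filing falls after the November 13, 2010 deadline; the claim is time-barred.

TIME-BARRED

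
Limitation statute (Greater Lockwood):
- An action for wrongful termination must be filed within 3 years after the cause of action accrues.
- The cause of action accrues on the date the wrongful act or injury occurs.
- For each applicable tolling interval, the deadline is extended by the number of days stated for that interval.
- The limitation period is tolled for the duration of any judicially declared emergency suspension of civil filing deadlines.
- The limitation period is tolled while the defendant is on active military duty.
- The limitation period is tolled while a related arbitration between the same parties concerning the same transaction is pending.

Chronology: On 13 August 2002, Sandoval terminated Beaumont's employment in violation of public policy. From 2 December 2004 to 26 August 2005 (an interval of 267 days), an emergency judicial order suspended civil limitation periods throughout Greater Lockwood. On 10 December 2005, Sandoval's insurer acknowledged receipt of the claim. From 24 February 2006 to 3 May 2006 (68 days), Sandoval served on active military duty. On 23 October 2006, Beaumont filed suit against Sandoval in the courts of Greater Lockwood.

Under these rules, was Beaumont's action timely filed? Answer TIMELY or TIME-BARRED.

TIME-BARRED

The limitation period began to run on 13 August 2002.
The untolled deadline — 3 years after 13 August 2002 — is 13 August 2005.
The period was tolled for 267 days by the emergency suspension of filing deadlines (2 December 2004 to 26 August 2005), pushing the deadline to 7 May 2006.
The period was tolled for 68 days by the defendant's active military service (24 February 2006 to 3 May 2006), pushing the deadline to 14 July 2006.
Nothing else in the chronology tolls or restarts the period.
Beaumont filed on 23 October 2006, after the 14 July 2006 deadline, so the action is time-barred.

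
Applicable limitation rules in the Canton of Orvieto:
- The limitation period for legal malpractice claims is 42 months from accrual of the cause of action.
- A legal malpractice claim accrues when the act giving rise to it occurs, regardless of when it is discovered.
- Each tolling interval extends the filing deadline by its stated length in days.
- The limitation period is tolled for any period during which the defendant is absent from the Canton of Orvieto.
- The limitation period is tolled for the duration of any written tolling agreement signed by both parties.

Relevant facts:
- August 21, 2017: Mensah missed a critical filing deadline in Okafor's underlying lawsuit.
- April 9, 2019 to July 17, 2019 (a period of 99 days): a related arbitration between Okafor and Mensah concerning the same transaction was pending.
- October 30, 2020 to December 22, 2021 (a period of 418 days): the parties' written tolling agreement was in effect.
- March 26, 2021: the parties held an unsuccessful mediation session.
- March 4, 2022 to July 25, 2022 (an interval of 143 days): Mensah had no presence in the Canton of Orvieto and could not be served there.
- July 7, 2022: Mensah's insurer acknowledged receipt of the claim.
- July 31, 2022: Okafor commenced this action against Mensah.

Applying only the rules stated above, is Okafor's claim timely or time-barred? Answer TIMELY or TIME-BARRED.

The cause of action accrued on August 21, 2017, the date of the act.
Adding the 42 months base period to August 21, 2017 gives a deadline of February 21, 2021, before any tolling.
The written tolling agreement from October 30, 2020 to December 22, 2021 tolled the period for 418 days, extending the deadline to April 15, 2022.
The period was tolled for 143 days by the defendant's absence from the jurisdiction (March 4, 2022 to July 25, 2022), pushing the deadline to September 5, 2022.
The pending related arbitration from April 9, 2019 to July 17, 2019 does not toll the period, because no stated rule makes a pending arbitration a tolling event.
Nothing else in the chronology tolls or restarts the period.
Okafor filed on July 31, 2022, before the September 5, 2022 deadline, so the action is timely.

TIMELY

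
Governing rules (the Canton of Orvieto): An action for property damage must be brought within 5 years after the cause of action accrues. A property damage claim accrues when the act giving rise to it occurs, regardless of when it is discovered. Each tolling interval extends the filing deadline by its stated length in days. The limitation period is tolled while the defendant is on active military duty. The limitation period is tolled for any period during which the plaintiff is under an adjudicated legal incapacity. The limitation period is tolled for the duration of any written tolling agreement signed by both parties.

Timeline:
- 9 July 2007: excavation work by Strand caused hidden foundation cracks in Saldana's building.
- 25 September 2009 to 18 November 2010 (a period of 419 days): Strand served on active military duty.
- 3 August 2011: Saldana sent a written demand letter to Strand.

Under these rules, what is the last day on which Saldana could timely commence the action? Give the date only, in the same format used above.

The claim accrued on 9 July 2007, when the wrongful act occurred.
Adding the 5 years base period to 9 July 2007 gives a deadline of 9 July 2012, before any tolling.
The defendant's active military service from 25 September 2009 to 18 November 2010 tolled the period for 419 days, extending the deadline to 1 September 2013.
The other events in the timeline have no effect on the limitation period under the stated rules.

1 September 2013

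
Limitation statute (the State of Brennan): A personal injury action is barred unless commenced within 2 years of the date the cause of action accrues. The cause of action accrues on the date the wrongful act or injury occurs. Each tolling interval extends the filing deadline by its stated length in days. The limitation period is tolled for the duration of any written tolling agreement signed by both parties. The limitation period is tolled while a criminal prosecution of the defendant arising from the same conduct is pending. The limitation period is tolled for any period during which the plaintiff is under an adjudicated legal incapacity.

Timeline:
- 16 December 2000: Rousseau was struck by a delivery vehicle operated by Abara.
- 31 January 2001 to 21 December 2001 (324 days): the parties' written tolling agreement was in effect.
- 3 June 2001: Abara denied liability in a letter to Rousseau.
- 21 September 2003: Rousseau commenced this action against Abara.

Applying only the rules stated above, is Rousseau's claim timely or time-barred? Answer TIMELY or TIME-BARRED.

The limitation period began to run on 16 December 2000.
The untolled deadline — 2 years after 16 December 2000 — is 16 December 2002.
The written tolling agreement from 31 January 2001 to 21 December 2001 tolled the period for 324 days, extending the deadline to 5 November 2003.
The other events in the timeline have no effect on the limitation period under the stated rules.
Filing on 21 September 2003 beat the 5 November 2003 deadline — the action is timely.

TIMELY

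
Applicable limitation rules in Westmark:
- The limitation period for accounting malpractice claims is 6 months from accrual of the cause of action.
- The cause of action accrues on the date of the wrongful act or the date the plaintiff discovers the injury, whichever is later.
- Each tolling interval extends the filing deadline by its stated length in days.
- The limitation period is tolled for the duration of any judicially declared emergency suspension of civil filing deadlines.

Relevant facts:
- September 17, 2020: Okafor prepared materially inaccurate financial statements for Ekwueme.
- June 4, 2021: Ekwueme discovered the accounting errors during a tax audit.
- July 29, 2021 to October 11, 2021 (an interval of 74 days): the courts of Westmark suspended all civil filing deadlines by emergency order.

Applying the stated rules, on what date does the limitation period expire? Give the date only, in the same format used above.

February 16, 2022

Because discovery on June 4, 2021 post-dates the September 17, 2020 act, accrual under the later-of rule falls on June 4, 2021.
Adding the 6 months base period to June 4, 2021 gives a deadline of December 4, 2021, before any tolling.
The period was tolled for 74 days by the emergency suspension of filing deadlines (July 29, 2021 to October 11, 2021), pushing the deadline to February 16, 2022.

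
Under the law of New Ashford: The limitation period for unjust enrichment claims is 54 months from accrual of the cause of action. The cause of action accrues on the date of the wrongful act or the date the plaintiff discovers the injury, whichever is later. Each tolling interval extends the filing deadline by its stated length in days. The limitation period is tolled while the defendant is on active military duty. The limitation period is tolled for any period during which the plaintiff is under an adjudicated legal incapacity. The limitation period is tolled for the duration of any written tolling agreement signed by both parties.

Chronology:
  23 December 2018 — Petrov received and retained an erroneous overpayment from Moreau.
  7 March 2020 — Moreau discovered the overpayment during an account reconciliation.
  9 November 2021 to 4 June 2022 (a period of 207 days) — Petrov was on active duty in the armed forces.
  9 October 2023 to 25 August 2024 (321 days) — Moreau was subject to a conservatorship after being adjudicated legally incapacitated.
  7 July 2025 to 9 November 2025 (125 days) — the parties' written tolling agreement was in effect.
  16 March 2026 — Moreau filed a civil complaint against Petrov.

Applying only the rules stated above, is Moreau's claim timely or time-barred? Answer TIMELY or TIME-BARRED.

The claim accrued on 7 March 2020 — the later of the 23 December 2018 act and the 7 March 2020 discovery.
Adding the 54 months base period to 7 March 2020 gives a deadline of 7 September 2024, before any tolling.
Because the defendant's active military service ran from 9 November 2021 to 4 June 2022, the deadline is extended by 207 days to 2 April 2025.
The plaintiff's legal incapacity from 9 October 2023 to 25 August 2024 tolled the period for 321 days, extending the deadline to 17 February 2026.
The written tolling agreement from 7 July 2025 to 9 November 2025 tolled the period for 125 days, extending the deadline to 22 June 2026.
The 16 March 2026 filing precedes the 22 June 2026 deadline; the claim is timely.

TIMELY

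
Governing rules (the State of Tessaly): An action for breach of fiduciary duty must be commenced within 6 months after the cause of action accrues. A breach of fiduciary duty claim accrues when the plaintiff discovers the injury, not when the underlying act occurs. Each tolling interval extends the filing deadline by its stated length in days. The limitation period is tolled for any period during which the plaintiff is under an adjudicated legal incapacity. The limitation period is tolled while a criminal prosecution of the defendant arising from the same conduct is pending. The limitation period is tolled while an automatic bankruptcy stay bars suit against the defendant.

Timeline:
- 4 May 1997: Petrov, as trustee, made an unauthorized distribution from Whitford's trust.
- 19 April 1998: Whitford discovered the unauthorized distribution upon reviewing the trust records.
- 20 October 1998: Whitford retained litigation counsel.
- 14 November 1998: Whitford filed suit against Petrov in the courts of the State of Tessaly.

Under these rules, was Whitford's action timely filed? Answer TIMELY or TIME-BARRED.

Accrual is tied to discovery, so the period began on 19 April 1998 rather than on 4 May 1997 when the act occurred.
6 months from 19 April 1998 is 19 October 1998.
Nothing else in the chronology tolls or restarts the period.
The 14 November 1998 filing falls after the 19 October 1998 deadline; the claim is time-barred.

TIME-BARRED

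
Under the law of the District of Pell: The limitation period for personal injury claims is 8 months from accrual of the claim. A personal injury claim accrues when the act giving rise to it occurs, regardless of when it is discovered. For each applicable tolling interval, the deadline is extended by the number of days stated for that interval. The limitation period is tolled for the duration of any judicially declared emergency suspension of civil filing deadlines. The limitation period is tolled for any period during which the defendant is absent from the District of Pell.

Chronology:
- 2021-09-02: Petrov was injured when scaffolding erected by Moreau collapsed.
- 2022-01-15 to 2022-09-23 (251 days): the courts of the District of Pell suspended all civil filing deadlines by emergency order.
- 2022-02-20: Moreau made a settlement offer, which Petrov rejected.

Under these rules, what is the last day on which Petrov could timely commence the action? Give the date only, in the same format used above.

The claim accrued on 2021-09-02, the date of the act.
The untolled deadline — 8 months after 2021-09-02 — is 2022-05-02.
Because the emergency suspension of filing deadlines ran from 2022-01-15 to 2022-09-23, the deadline is extended by 251 days to 2023-01-08.
Nothing else in the chronology tolls or restarts the period.

2023-01-08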